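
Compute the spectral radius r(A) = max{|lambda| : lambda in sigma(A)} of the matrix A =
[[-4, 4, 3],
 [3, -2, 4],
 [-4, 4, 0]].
r(A) ≈ 6.9067

The eigenvalues of A are the roots of its characteristic polynomial. With M = A (coefficients from the trace, the sum of principal 2x2 minors, and det A):
  p(λ) = det(λ I - M) = λ^3 + 6λ^2 - 8λ - 12.
No integer candidate from the rational root theorem (±divisors of 12) is a root, so the roots are irrational. The cubic discriminant is Δ = 21200 > 0, so there are three distinct real roots. p(-7) = -5 and p(-6) = 36 have opposite signs, so a root lies in (-7, -6); Newton's method refines it to λ ≈ -6.9067. p(-1) = 1 and p(0) = -12 have opposite signs, so a root lies in (-1, 0); Newton's method refines it to λ ≈ -0.9405. p(1) = -13 and p(2) = 4 have opposite signs, so a root lies in (1, 2); Newton's method refines it to λ ≈ 1.8473. Check (Vieta): the three roots sum to -6, matching tr M = -6.
Thus the eigenvalues (to 4 decimals) are -6.9067 (modulus 6.9067); -0.9405 (modulus 0.9405); 1.8473 (modulus 1.8473). The spectral radius is the largest modulus: r(A) ≈ 6.9067. (Cross-check: r(A) ≤ ||A||_2 ≈ 8.7594; equality holds whenever A is normal, though it can also hold for some non-normal A.)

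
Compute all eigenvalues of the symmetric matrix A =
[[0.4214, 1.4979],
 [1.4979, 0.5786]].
sigma(A) ≈ {-1, 2}

A is real symmetric, so its spectrum consists of real eigenvalues. Expanding the characteristic polynomial of the displayed matrix gives
  det(λ I - A) = p(λ) = λ^2 + (-1)λ + (-2).
Solving p(λ) = 0 yields eigenvalues ≈ -1, 2. (A is shown rounded to 4 decimals, so these recover the underlying integer eigenvalues to within that precision.)
Verification: the trace of A = 1 equals the sum of eigenvalues 1, and det(A) ≈ -1.9999 matches the eigenvalue product -2.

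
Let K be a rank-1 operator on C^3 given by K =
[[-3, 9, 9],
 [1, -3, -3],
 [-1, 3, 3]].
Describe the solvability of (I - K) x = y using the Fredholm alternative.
(I - K) is invertible (det(I - K) = 4 ≠ 0), so for every y in C^3 the equation (I - K) x = y has a unique solution.

K has rank 1, so it is an outer product K = u v^T: every row of K is a multiple of one row vector. Reading off the entries, u = (-3, 1, -1) and v = (1, -3, -3) (row i of K equals u_i·v^T). A rank-one matrix u v^T satisfies K u = u (v·u) and kills the (2)-dimensional subspace v^⊥, so its characteristic polynomial is lambda^2 (lambda - v·u) with v·u = tr K = -3. Hence the eigenvalues of I - K are 1 (multiplicity 2) and 1 - (-3) = 4, so det(I - K) = 4. (Direct check: I - K =
[[4, -9, -9],
 [-1, 4, 3],
 [1, -3, -2]]
has determinant 4.) The finite-dimensional Fredholm alternative says: either (I - K) is invertible, or ker(I - K) ≠ {0} and then range(I - K) = ker((I - K)^*)^⊥, with dim ker(I - K) = dim ker((I - K)^*). Since det(I - K) ≠ 0, 1 is not an eigenvalue of K and ker(I - K) = {0}, so we are in the first case: for every y there is a unique x = (I - K)^(-1) y. Explicitly, by the Sherman–Morrison formula, (I - u v^T)^(-1) = I + u v^T/(1 - v·u), i.e. (I - K)^(-1) = I + K/(4).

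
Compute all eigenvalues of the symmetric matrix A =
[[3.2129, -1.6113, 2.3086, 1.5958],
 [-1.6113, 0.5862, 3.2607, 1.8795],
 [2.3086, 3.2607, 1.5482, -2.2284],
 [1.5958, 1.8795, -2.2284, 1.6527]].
sigma(A) ≈ {-5, 3, 4, 5}

A is real symmetric, so its spectrum consists of real eigenvalues. Expanding the characteristic polynomial of the displayed matrix gives
  det(λ I - A) = p(λ) = λ^4 + (-7)λ^3 + (-13)λ^2 + (175.0017)λ + (-300.0025).
Solving p(λ) = 0 yields eigenvalues ≈ -5, 3, 4, 5. (A is shown rounded to 4 decimals, so these recover the underlying integer eigenvalues to within that precision.)
Verification: the trace of A = 7 equals the sum of eigenvalues 7, and det(A) ≈ -300.0025 matches the eigenvalue product -300.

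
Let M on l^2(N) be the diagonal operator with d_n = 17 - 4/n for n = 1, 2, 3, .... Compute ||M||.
||M|| = 17

For a diagonal operator on l^2 with entries d_n, ||M|| = sup_n |d_n|. Here d_1 = 13, d_2 = 15, ..., and d_n = 17 - 4/n increases monotonically toward 17. All terms lie in [13, 17), so |d_n| = d_n and the supremum is the limit 17, which is not attained by any individual d_n. Hence ||M|| = 17.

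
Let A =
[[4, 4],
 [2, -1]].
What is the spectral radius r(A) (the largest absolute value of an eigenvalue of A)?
r(A) = (3 + sqrt(57))/2 ≈ 5.2749

The eigenvalues of A are the roots of its characteristic polynomial. With M = A (coefficients from the trace and determinant):
  p(λ) = det(λ I - M) = λ^2 - 3λ - 12.
For λ^2 - 3λ - 12 the discriminant is 57. It is nonnegative but not a perfect square, so the roots are real and irrational: λ = (3 ± sqrt(57))/2 ≈ 5.2749, -2.2749.
Thus the eigenvalues (to 4 decimals) are 5.2749 (modulus 5.2749); -2.2749 (modulus 2.2749). The spectral radius is the largest modulus: r(A) = (3 + sqrt(57))/2 ≈ 5.2749. (Cross-check: r(A) ≤ ||A||_2 ≈ 5.7079; equality holds whenever A is normal, though it can also hold for some non-normal A.)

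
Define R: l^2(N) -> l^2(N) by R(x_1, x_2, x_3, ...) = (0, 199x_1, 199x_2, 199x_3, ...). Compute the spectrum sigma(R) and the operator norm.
sigma(R) = closed disk {z in C : |z| ≤ 199}; ||R|| = 199

Note R = 199·U where U is the unit right shift (U x)_k = x_{k-1} (with x_0 := 0); so ||R|| = 199||U|| and sigma(R) = 199·sigma(U). ||R x||^2 = sum_{k≥1} |199x_k|^2 = 39601||x||^2, so ||R|| = 199 and sigma(R) ⊂ {|z| ≤ 199}. For any |lambda| < 199, the equation (R - lambda I) x = 0 forces x_1 = 0, then 199x_k = lambda x_{k+1} ⇒ x = 0, so R has no eigenvalues. But (R - lambda I) is not surjective for |lambda| < 199: solving (R - lambda I) x = e_1 would require x_n proportional to (lambda/199)^(-n), which is not in l^2. So every |lambda| < 199 lies in the residual spectrum. The boundary |lambda| = 199 is in the approximate point spectrum (the spectrum is closed). Hence sigma(R) is the closed disk of radius 199.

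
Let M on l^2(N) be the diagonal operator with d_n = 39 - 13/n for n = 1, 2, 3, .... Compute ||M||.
||M|| = 39

For a diagonal operator on l^2 with entries d_n, ||M|| = sup_n |d_n|. Here d_1 = 26, d_2 = 65/2, ..., and d_n = 39 - 13/n increases monotonically toward 39. All terms lie in [26, 39), so |d_n| = d_n and the supremum is the limit 39, which is not attained by any individual d_n. Hence ||M|| = 39.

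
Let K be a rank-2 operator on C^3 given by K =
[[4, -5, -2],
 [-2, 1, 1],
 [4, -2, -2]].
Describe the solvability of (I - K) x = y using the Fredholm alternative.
(I - K) is invertible (det(I - K) = -8 ≠ 0), so for every y in C^3 the equation (I - K) x = y has a unique solution.

K has rank 2 and factors as K = U V^T = u1 v1^T + u2 v2^T with u1 = (-3, 0, 0), v1 = (-2, 2, 1), u2 = (-1, -1, 2), v2 = (2, -1, -1) (multiplying out reproduces the displayed K). The nonzero eigenvalues of U V^T coincide with those of the 2 x 2 matrix G = V^T U = [[v1·u1, v1·u2], [v2·u1, v2·u2]] = [[6, 2], [-6, -3]], and by the Sylvester determinant identity det(I_3 - U V^T) = det(I_2 - V^T U) = det([[-5, -2], [6, 4]]) = (-5)(4) - (-2)(6) = -8. (Direct check: I - K =
[[-3, 5, 2],
 [2, 0, -1],
 [-4, 2, 3]]
has determinant -8.) The finite-dimensional Fredholm alternative says: either (I - K) is invertible, or ker(I - K) ≠ {0} and then range(I - K) = ker((I - K)^*)^⊥, with dim ker(I - K) = dim ker((I - K)^*). Since det(I - K) ≠ 0, 1 is not an eigenvalue of K and ker(I - K) = {0}, so we are in the first case: for every y there is a unique x = (I - K)^(-1) y. (Explicitly, by the Woodbury identity, (I - U V^T)^(-1) = I + U (I_2 - G)^(-1) V^T.)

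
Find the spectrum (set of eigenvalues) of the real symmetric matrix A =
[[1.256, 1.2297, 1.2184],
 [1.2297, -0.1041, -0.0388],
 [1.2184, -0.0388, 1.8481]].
sigma(A) ≈ {-1, 1, 3}

A is real symmetric, so its spectrum consists of real eigenvalues. Expanding the characteristic polynomial of the displayed matrix gives
  det(λ I - A) = p(λ) = λ^3 + (-3)λ^2 + (-1)λ + (3).
Solving p(λ) = 0 yields eigenvalues ≈ -1, 1, 3. (A is shown rounded to 4 decimals, so these recover the underlying integer eigenvalues to within that precision.)
Verification: the trace of A = 3 equals the sum of eigenvalues 3, and det(A) ≈ -2.9999 matches the eigenvalue product -3.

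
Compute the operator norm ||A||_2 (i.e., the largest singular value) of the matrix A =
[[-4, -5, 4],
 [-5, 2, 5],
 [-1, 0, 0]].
||A||_2 ≈ 9.2742 (= sqrt(largest eigenvalue of A^T A))

||A||_2 = sigma_max(A) = sqrt(lambda_max(A^T A)). Form the symmetric matrix M = A^T A =
[[42, 10, -41],
 [10, 29, -10],
 [-41, -10, 41]].
Its characteristic polynomial (trace, sum of principal 2x2 minors, determinant of M give the coefficients) is
  p(λ) = det(λ I - M) = λ^3 - 112λ^2 + 2248λ - 1089.
No integer candidate from the rational root theorem (±divisors of 1089) is a root, so the roots are irrational. The cubic discriminant is Δ = 16733473125 > 0, so there are three distinct real roots. p(0) = -1089 and p(1) = 1048 have opposite signs, so a root lies in (0, 1); Newton's method refines it to λ ≈ 0.4967. p(25) = 736 and p(26) = -777 have opposite signs, so a root lies in (25, 26); Newton's method refines it to λ ≈ 25.4923. p(86) = -57 and p(87) = 5262 have opposite signs, so a root lies in (86, 87); Newton's method refines it to λ ≈ 86.011. Check (Vieta): the three roots sum to 112, matching tr M = 112.
So the eigenvalues of A^T A are ≈ 0.4967, 25.4923, 86.011 (all ≥ 0, as they must be for A^T A). The largest is λ_max ≈ 86.011, hence ||A||_2 = sqrt(λ_max) ≈ 9.2742.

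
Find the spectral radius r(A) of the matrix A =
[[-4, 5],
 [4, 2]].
r(A) = (2 + sqrt(116))/2 ≈ 6.3852

The eigenvalues of A are the roots of its characteristic polynomial. With M = A (coefficients from the trace and determinant):
  p(λ) = det(λ I - M) = λ^2 + 2λ - 28.
For λ^2 + 2λ - 28 the discriminant is 116. It is nonnegative but not a perfect square, so the roots are real and irrational: λ = (-2 ± sqrt(116))/2 ≈ 4.3852, -6.3852.
Thus the eigenvalues (to 4 decimals) are 4.3852 (modulus 4.3852); -6.3852 (modulus 6.3852). The spectral radius is the largest modulus: r(A) = (2 + sqrt(116))/2 ≈ 6.3852. (Cross-check: r(A) ≤ ||A||_2 ≈ 6.5264; equality holds whenever A is normal, though it can also hold for some non-normal A.)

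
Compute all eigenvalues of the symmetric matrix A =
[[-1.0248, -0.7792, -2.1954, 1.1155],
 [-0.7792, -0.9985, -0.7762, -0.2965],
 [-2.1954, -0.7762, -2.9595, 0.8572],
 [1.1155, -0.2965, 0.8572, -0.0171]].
sigma(A) ≈ {-5, -1, 0, 1}

A is real symmetric, so its spectrum consists of real eigenvalues. Expanding the characteristic polynomial of the displayed matrix gives
  det(λ I - A) = p(λ) = λ^4 + (5)λ^3 + (-1)λ^2 + (-5)λ + (0).
Solving p(λ) = 0 yields eigenvalues ≈ -5, -1, 0, 1. (A is shown rounded to 4 decimals, so these recover the underlying integer eigenvalues to within that precision.)
Verification: the trace of A = -5 equals the sum of eigenvalues -5, and det(A) ≈ 0.0001 matches the eigenvalue product 0.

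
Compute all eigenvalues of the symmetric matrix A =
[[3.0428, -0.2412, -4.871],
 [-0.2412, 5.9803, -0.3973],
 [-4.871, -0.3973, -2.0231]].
sigma(A) ≈ {-5, 6} (6 with multiplicity 2)

A is real symmetric, so its spectrum consists of real eigenvalues. Expanding the characteristic polynomial of the displayed matrix gives
  det(λ I - A) = p(λ) = λ^3 + (-7)λ^2 + (-24)λ + (180.0027).
Solving p(λ) = 0 yields eigenvalues ≈ -5, 6, 6. (A is shown rounded to 4 decimals, so these recover the underlying integer eigenvalues to within that precision.)
Verification: the trace of A = 7 equals the sum of eigenvalues 7, and det(A) ≈ -180.0027 matches the eigenvalue product -180.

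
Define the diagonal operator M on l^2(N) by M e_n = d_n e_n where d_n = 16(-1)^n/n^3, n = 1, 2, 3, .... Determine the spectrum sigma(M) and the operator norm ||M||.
sigma(M) = {16(-1)^n/n^3 : n ≥ 1} ∪ {0}; ||M|| = 16

A bounded diagonal operator on l^2 with diagonal entries d_n has spectrum equal to the closure of {d_n : n ≥ 1}: every d_n is an eigenvalue (with eigenvector e_n), so {d_n} ⊂ sigma(M); the spectrum is closed, so its closure is too; and for lambda not in the closure, (M - lambda I) has bounded inverse (the diagonal entries 1/(d_n - lambda) are bounded). For our sequence d_n = 16(-1)^n/n^3, n = 1, 2, 3, ...:
  - {d_n} = {16(-1)^n/n^3 : n ≥ 1}; the only limit point is 0
  - closure = {16(-1)^n/n^3 : n ≥ 1} ∪ {0}
For the norm: a diagonal operator has ||M|| = sup_n |d_n|. Here |d_n| = 16/n^3 is decreasing, so sup_n |d_n| = |d_1| = 16. So ||M|| = 16.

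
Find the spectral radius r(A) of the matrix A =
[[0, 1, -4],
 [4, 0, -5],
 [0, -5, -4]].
r(A) = (1 + sqrt(129))/2 ≈ 6.1789

The eigenvalues of A are the roots of its characteristic polynomial. With M = A (coefficients from the trace, the sum of principal 2x2 minors, and det A):
  p(λ) = det(λ I - M) = λ^3 + 4λ^2 - 29λ - 96.
By the rational root theorem any rational root is an integer divisor of 96. Testing λ = -3: p(-3) = -27 + 36 + 87 - 96 = 0, so λ = -3 is a root. Dividing out (λ + 3) leaves p(λ) = (λ + 3)(λ^2 + λ - 32). For λ^2 + λ - 32 the discriminant is 129. It is nonnegative but not a perfect square, so the roots are real and irrational: λ = (-1 ± sqrt(129))/2 ≈ 5.1789, -6.1789.
Thus the eigenvalues (to 4 decimals) are 5.1789 (modulus 5.1789); -6.1789 (modulus 6.1789); -3 (modulus 3). The spectral radius is the largest modulus: r(A) = (1 + sqrt(129))/2 ≈ 6.1789. (Cross-check: r(A) ≤ ||A||_2 ≈ 8.3772; equality holds whenever A is normal, though it can also hold for some non-normal A.)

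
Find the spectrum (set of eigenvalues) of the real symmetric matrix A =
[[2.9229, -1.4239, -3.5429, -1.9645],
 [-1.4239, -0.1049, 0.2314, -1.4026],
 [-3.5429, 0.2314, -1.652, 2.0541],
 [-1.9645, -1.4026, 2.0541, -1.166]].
sigma(A) ≈ {-4, -3, 1, 6}

A is real symmetric, so its spectrum consists of real eigenvalues. Expanding the characteristic polynomial of the displayed matrix gives
  det(λ I - A) = p(λ) = λ^4 + (0)λ^3 + (-31)λ^2 + (-42.0018)λ + (72.0017).
Solving p(λ) = 0 yields eigenvalues ≈ -4, -3, 1, 6. (A is shown rounded to 4 decimals, so these recover the underlying integer eigenvalues to within that precision.)
Verification: the trace of A = 0 equals the sum of eigenvalues 0, and det(A) ≈ 72.0017 matches the eigenvalue product 72.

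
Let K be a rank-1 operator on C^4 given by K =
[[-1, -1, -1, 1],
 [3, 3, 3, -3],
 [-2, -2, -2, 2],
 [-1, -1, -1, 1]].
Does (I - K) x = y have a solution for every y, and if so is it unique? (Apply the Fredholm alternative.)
(I - K) is singular (det(I - K) = 0, i.e. 1 ∈ sigma(K)). (I - K) x = y is solvable iff y ⊥ ker((I - K)^*) = span{(-1, -1, -1, 1)}, i.e. iff -y_1 - y_2 - y_3 + y_4 = 0. When solvable, the solutions are x = y + c·(1, -3, 2, 1), c arbitrary (ker(I - K) = span{(1, -3, 2, 1)}, dimension 1).

K has rank 1, so it is an outer product K = u v^T: every row of K is a multiple of one row vector. Reading off the entries, u = (1, -3, 2, 1) and v = (-1, -1, -1, 1) (row i of K equals u_i·v^T). A rank-one matrix u v^T satisfies K u = u (v·u) and kills the (3)-dimensional subspace v^⊥, so its characteristic polynomial is lambda^3 (lambda - v·u) with v·u = tr K = 1. Hence the eigenvalues of I - K are 1 (multiplicity 3) and 1 - (1) = 0, so det(I - K) = 0. (Direct check: I - K =
[[2, 1, 1, -1],
 [-3, -2, -3, 3],
 [2, 2, 3, -2],
 [1, 1, 1, 0]]
has determinant 0.) So 1 is an eigenvalue of K and (I - K) is not invertible. The finite-dimensional Fredholm alternative says: either (I - K) is invertible, or ker(I - K) ≠ {0} and then range(I - K) = ker((I - K)^*)^⊥, with dim ker(I - K) = dim ker((I - K)^*). We are in the second case, so we need both kernels. Kernel of I - K: (I - K) u = u - u (v·u) = u - u = 0, so ker(I - K) = span{u} = span{(1, -3, 2, 1)} (it is exactly 1-dimensional because rank(I - K) = 3). Kernel of the adjoint: K is real, so (I - K)^* = I - K^T = I - v u^T, and (I - v u^T) v = v - v (u·v) = 0; hence ker((I - K)^*) = span{v} = span{(-1, -1, -1, 1)}. Therefore (I - K) x = y is solvable iff <y, v> = 0, i.e. iff -y_1 - y_2 - y_3 + y_4 = 0. When this holds, K y = u (v·y) = 0, so (I - K) y = y and x = y is a particular solution; the full solution set is the line x = y + c·u = y + c·(1, -3, 2, 1), c ∈ C.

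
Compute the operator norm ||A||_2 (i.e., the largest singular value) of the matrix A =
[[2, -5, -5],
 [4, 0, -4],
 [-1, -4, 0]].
||A||_2 ≈ 8.7135 (= sqrt(largest eigenvalue of A^T A))

||A||_2 = sigma_max(A) = sqrt(lambda_max(A^T A)). Form the symmetric matrix M = A^T A =
[[21, -6, -26],
 [-6, 41, 25],
 [-26, 25, 41]].
Its characteristic polynomial (trace, sum of principal 2x2 minors, determinant of M give the coefficients) is
  p(λ) = det(λ I - M) = λ^3 - 103λ^2 + 2066λ - 784.
No integer candidate from the rational root theorem (±divisors of 784) is a root, so the roots are irrational. The cubic discriminant is Δ = 9568912612 > 0, so there are three distinct real roots. p(0) = -784 and p(1) = 1180 have opposite signs, so a root lies in (0, 1); Newton's method refines it to λ ≈ 0.3869. p(26) = 880 and p(27) = -406 have opposite signs, so a root lies in (26, 27); Newton's method refines it to λ ≈ 26.6882. p(75) = -3334 and p(76) = 280 have opposite signs, so a root lies in (75, 76); Newton's method refines it to λ ≈ 75.9249. Check (Vieta): the three roots sum to 103, matching tr M = 103.
So the eigenvalues of A^T A are ≈ 0.3869, 26.6882, 75.9249 (all ≥ 0, as they must be for A^T A). The largest is λ_max ≈ 75.9249, hence ||A||_2 = sqrt(λ_max) ≈ 8.7135.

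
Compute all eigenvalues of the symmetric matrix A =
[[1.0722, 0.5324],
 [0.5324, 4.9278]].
sigma(A) ≈ {1, 5}

A is real symmetric, so its spectrum consists of real eigenvalues. Expanding the characteristic polynomial of the displayed matrix gives
  det(λ I - A) = p(λ) = λ^2 + (-6)λ + (5).
Solving p(λ) = 0 yields eigenvalues ≈ 1, 5. (A is shown rounded to 4 decimals, so these recover the underlying integer eigenvalues to within that precision.)
Verification: the trace of A = 6 equals the sum of eigenvalues 6, and det(A) ≈ 5.0001 matches the eigenvalue product 5.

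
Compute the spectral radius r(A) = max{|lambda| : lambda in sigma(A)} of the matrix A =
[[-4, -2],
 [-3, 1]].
r(A) = 5

The eigenvalues of A are the roots of its characteristic polynomial. With M = A (coefficients from the trace and determinant):
  p(λ) = det(λ I - M) = λ^2 + 3λ - 10.
For λ^2 + 3λ - 10 the discriminant is 49. It is a perfect square (7^2), so the roots are rational: λ = (-3 ± 7)/2 = 2, -5.
Thus the eigenvalues (to 4 decimals) are 2 (modulus 2); -5 (modulus 5). The spectral radius is the largest modulus: r(A) = 5. (Cross-check: r(A) ≤ ||A||_2 ≈ 5.1167; equality holds whenever A is normal, though it can also hold for some non-normal A.)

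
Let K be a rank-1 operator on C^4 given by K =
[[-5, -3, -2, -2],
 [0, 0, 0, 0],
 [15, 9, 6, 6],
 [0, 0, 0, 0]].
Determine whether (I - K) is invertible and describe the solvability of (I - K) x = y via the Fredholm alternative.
(I - K) is singular (det(I - K) = 0, i.e. 1 ∈ sigma(K)). (I - K) x = y is solvable iff y ⊥ ker((I - K)^*) = span{(-5, -3, -2, -2)}, i.e. iff -5y_1 - 3y_2 - 2y_3 - 2y_4 = 0. When solvable, the solutions are x = y + c·(1, 0, -3, 0), c arbitrary (ker(I - K) = span{(1, 0, -3, 0)}, dimension 1).

K has rank 1, so it is an outer product K = u v^T: every row of K is a multiple of one row vector. Reading off the entries, u = (1, 0, -3, 0) and v = (-5, -3, -2, -2) (row i of K equals u_i·v^T). A rank-one matrix u v^T satisfies K u = u (v·u) and kills the (3)-dimensional subspace v^⊥, so its characteristic polynomial is lambda^3 (lambda - v·u) with v·u = tr K = 1. Hence the eigenvalues of I - K are 1 (multiplicity 3) and 1 - (1) = 0, so det(I - K) = 0. (Direct check: I - K =
[[6, 3, 2, 2],
 [0, 1, 0, 0],
 [-15, -9, -5, -6],
 [0, 0, 0, 1]]
has determinant 0.) So 1 is an eigenvalue of K and (I - K) is not invertible. The finite-dimensional Fredholm alternative says: either (I - K) is invertible, or ker(I - K) ≠ {0} and then range(I - K) = ker((I - K)^*)^⊥, with dim ker(I - K) = dim ker((I - K)^*). We are in the second case, so we need both kernels. Kernel of I - K: (I - K) u = u - u (v·u) = u - u = 0, so ker(I - K) = span{u} = span{(1, 0, -3, 0)} (it is exactly 1-dimensional because rank(I - K) = 3). Kernel of the adjoint: K is real, so (I - K)^* = I - K^T = I - v u^T, and (I - v u^T) v = v - v (u·v) = 0; hence ker((I - K)^*) = span{v} = span{(-5, -3, -2, -2)}. Therefore (I - K) x = y is solvable iff <y, v> = 0, i.e. iff -5y_1 - 3y_2 - 2y_3 - 2y_4 = 0. When this holds, K y = u (v·y) = 0, so (I - K) y = y and x = y is a particular solution; the full solution set is the line x = y + c·u = y + c·(1, 0, -3, 0), c ∈ C.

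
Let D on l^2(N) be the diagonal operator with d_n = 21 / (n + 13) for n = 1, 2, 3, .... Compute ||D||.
||D|| = 3/2 (attained at n = 1)

For D diagonal, ||D|| = sup_n |d_n| = sup_n 21/(n + 13). This is positive and strictly decreasing in n, so the supremum is attained at n = 1: d_1 = 21/(1 + 13) = 3/2. Hence ||D|| = 3/2.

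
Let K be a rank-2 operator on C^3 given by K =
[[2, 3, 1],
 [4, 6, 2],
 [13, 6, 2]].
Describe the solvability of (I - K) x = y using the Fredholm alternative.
(I - K) is invertible (det(I - K) = -18 ≠ 0), so for every y in C^3 the equation (I - K) x = y has a unique solution.

K has rank 2 and factors as K = U V^T = u1 v1^T + u2 v2^T with u1 = (-1, -2, -2), v1 = (-2, -3, -1), u2 = (0, 0, 3), v2 = (3, 0, 0) (multiplying out reproduces the displayed K). The nonzero eigenvalues of U V^T coincide with those of the 2 x 2 matrix G = V^T U = [[v1·u1, v1·u2], [v2·u1, v2·u2]] = [[10, -3], [-3, 0]], and by the Sylvester determinant identity det(I_3 - U V^T) = det(I_2 - V^T U) = det([[-9, 3], [3, 1]]) = (-9)(1) - (3)(3) = -18. (Direct check: I - K =
[[-1, -3, -1],
 [-4, -5, -2],
 [-13, -6, -1]]
has determinant -18.) The finite-dimensional Fredholm alternative says: either (I - K) is invertible, or ker(I - K) ≠ {0} and then range(I - K) = ker((I - K)^*)^⊥, with dim ker(I - K) = dim ker((I - K)^*). Since det(I - K) ≠ 0, 1 is not an eigenvalue of K and ker(I - K) = {0}, so we are in the first case: for every y there is a unique x = (I - K)^(-1) y. (Explicitly, by the Woodbury identity, (I - U V^T)^(-1) = I + U (I_2 - G)^(-1) V^T.)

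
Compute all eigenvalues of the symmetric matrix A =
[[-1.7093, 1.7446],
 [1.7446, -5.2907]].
sigma(A) ≈ {-6, -1}

A is real symmetric, so its spectrum consists of real eigenvalues. Expanding the characteristic polynomial of the displayed matrix gives
  det(λ I - A) = p(λ) = λ^2 + (7)λ + (6).
Solving p(λ) = 0 yields eigenvalues ≈ -6, -1. (A is shown rounded to 4 decimals, so these recover the underlying integer eigenvalues to within that precision.)
Verification: the trace of A = -7 equals the sum of eigenvalues -7, and det(A) ≈ 5.9998 matches the eigenvalue product 6.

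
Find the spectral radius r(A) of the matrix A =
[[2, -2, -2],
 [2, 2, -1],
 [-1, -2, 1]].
r(A) = 3

The eigenvalues of A are the roots of its characteristic polynomial. With M = A (coefficients from the trace, the sum of principal 2x2 minors, and det A):
  p(λ) = det(λ I - M) = λ^3 - 5λ^2 + 8λ - 6.
By the rational root theorem any rational root is an integer divisor of 6. Testing λ = 3: p(3) = 27 - 45 + 24 - 6 = 0, so λ = 3 is a root. Dividing out (λ - 3) leaves p(λ) = (λ - 3)(λ^2 - 2λ + 2). For λ^2 - 2λ + 2 the discriminant is -4. It is negative, so the roots are the complex-conjugate pair λ = 1 ± (sqrt(4)/2) i ≈ 1 ± 1i. For a conjugate pair the product of the roots equals the constant term, so |λ|^2 = 2 and |λ| = sqrt(2) ≈ 1.4142.
Thus the eigenvalues (to 4 decimals) are 1 ± 1i (modulus 1.4142); 3 (modulus 3). The spectral radius is the largest modulus: r(A) = 3. (Cross-check: r(A) ≤ ||A||_2 ≈ 3.9236; equality holds whenever A is normal, though it can also hold for some non-normal A.)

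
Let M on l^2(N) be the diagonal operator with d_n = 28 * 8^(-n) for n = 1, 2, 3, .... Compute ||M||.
||M|| = 7/2 (attained at n = 1)

For M diagonal, ||M|| = sup_n |d_n|. The sequence d_n = 28 * 8^(-n) is positive and strictly decreasing (ratio 8^(-1) < 1), so the supremum is d_1 = 28/8 = 7/2. Hence ||M|| = 7/2.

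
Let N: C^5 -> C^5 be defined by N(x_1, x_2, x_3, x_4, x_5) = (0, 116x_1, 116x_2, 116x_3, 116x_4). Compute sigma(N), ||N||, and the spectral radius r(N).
sigma(N) = {0}; ||N|| = 116; r(N) = 0. (N is nilpotent with N^5 = 0.)

On C^5, N is a strictly lower-triangular matrix with 116 on the subdiagonal and zeros elsewhere, so its characteristic polynomial is lambda^5 and every eigenvalue is 0: sigma(N) = {0}. For the operator norm, N e_i = 116e_{i+1} for i = 1, ..., 4 and N e_5 = 0, so the singular values of N are 116 (with multiplicity 4) and 0; hence ||N|| = 116. The spectral radius r(N) = max|lambda| = 0. Note ||N|| > r(N) — characteristic of non-normal nilpotent operators. Indeed N^5 = 0.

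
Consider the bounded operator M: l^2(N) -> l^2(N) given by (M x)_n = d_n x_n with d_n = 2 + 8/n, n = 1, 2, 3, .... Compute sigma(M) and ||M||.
sigma(M) = {2 + 8/n : n ≥ 1} ∪ {2}; ||M|| = 10

A bounded diagonal operator on l^2 with diagonal entries d_n has spectrum equal to the closure of {d_n : n ≥ 1}: every d_n is an eigenvalue (with eigenvector e_n), so {d_n} ⊂ sigma(M); the spectrum is closed, so its closure is too; and for lambda not in the closure, (M - lambda I) has bounded inverse (the diagonal entries 1/(d_n - lambda) are bounded). For our sequence d_n = 2 + 8/n, n = 1, 2, 3, ...:
  - {d_n} = {2 + 8/n : n ≥ 1}; the only limit point is 2
  - closure = {2 + 8/n : n ≥ 1} ∪ {2}
For the norm: a diagonal operator has ||M|| = sup_n |d_n|. Here d_n = 2 + 8/n is positive and decreasing, so sup_n |d_n| = d_1 = 2 + 8 = 10. So ||M|| = 10.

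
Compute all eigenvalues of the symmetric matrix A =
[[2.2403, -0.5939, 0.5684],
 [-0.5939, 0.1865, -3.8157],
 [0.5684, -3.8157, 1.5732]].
sigma(A) ≈ {-3, 2, 5}

A is real symmetric, so its spectrum consists of real eigenvalues. Expanding the characteristic polynomial of the displayed matrix gives
  det(λ I - A) = p(λ) = λ^3 + (-4)λ^2 + (-11)λ + (30).
Solving p(λ) = 0 yields eigenvalues ≈ -3, 2, 5. (A is shown rounded to 4 decimals, so these recover the underlying integer eigenvalues to within that precision.)
Verification: the trace of A = 4 equals the sum of eigenvalues 4, and det(A) ≈ -29.9995 matches the eigenvalue product -30.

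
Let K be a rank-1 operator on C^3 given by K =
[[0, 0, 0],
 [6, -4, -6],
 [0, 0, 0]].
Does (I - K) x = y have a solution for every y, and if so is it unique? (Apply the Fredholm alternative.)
(I - K) is invertible (det(I - K) = 5 ≠ 0), so for every y in C^3 the equation (I - K) x = y has a unique solution.

K has rank 1, so it is an outer product K = u v^T: every row of K is a multiple of one row vector. Reading off the entries, u = (0, 2, 0) and v = (3, -2, -3) (row i of K equals u_i·v^T). A rank-one matrix u v^T satisfies K u = u (v·u) and kills the (2)-dimensional subspace v^⊥, so its characteristic polynomial is lambda^2 (lambda - v·u) with v·u = tr K = -4. Hence the eigenvalues of I - K are 1 (multiplicity 2) and 1 - (-4) = 5, so det(I - K) = 5. (Direct check: I - K =
[[1, 0, 0],
 [-6, 5, 6],
 [0, 0, 1]]
has determinant 5.) The finite-dimensional Fredholm alternative says: either (I - K) is invertible, or ker(I - K) ≠ {0} and then range(I - K) = ker((I - K)^*)^⊥, with dim ker(I - K) = dim ker((I - K)^*). Since det(I - K) ≠ 0, 1 is not an eigenvalue of K and ker(I - K) = {0}, so we are in the first case: for every y there is a unique x = (I - K)^(-1) y. Explicitly, by the Sherman–Morrison formula, (I - u v^T)^(-1) = I + u v^T/(1 - v·u), i.e. (I - K)^(-1) = I + K/(5).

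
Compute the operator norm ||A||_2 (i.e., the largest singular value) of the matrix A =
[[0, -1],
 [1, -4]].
||A||_2 = sqrt((18 + sqrt(320))/2) ≈ 4.2361 (= sqrt(largest eigenvalue of A^T A))

||A||_2 = sigma_max(A) = sqrt(lambda_max(A^T A)). Form the symmetric matrix M = A^T A =
[[1, -4],
 [-4, 17]].
Its characteristic polynomial (trace, determinant of M give the coefficients) is
  p(λ) = det(λ I - M) = λ^2 - 18λ + 1.
For λ^2 - 18λ + 1 the discriminant is 320. It is nonnegative but not a perfect square, so the roots are real and irrational: λ = (18 ± sqrt(320))/2 ≈ 17.9443, 0.0557.
So the eigenvalues of A^T A are ≈ 0.0557, 17.9443 (all ≥ 0, as they must be for A^T A). The largest is λ_max = (18 + sqrt(320))/2 ≈ 17.9443, hence ||A||_2 = sqrt(λ_max) = sqrt((18 + sqrt(320))/2) ≈ 4.2361.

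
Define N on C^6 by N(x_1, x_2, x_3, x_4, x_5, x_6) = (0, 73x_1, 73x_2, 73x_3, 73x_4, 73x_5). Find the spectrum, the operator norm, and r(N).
sigma(N) = {0}; ||N|| = 73; r(N) = 0. (N is nilpotent with N^6 = 0.)

On C^6, N is a strictly lower-triangular matrix with 73 on the subdiagonal and zeros elsewhere, so its characteristic polynomial is lambda^6 and every eigenvalue is 0: sigma(N) = {0}. For the operator norm, N e_i = 73e_{i+1} for i = 1, ..., 5 and N e_6 = 0, so the singular values of N are 73 (with multiplicity 5) and 0; hence ||N|| = 73. The spectral radius r(N) = max|lambda| = 0. Note ||N|| > r(N) — characteristic of non-normal nilpotent operators. Indeed N^6 = 0.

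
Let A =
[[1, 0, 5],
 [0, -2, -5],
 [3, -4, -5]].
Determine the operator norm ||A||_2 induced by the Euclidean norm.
||A||_2 ≈ 9.5205 (= sqrt(largest eigenvalue of A^T A))

||A||_2 = sigma_max(A) = sqrt(lambda_max(A^T A)). Form the symmetric matrix M = A^T A =
[[10, -12, -10],
 [-12, 20, 30],
 [-10, 30, 75]].
Its characteristic polynomial (trace, sum of principal 2x2 minors, determinant of M give the coefficients) is
  p(λ) = det(λ I - M) = λ^3 - 105λ^2 + 1306λ - 400.
No integer candidate from the rational root theorem (±divisors of 400) is a root, so the roots are irrational. The cubic discriminant is Δ = 9025210436 > 0, so there are three distinct real roots. p(0) = -400 and p(1) = 802 have opposite signs, so a root lies in (0, 1); Newton's method refines it to λ ≈ 0.3142. p(14) = 48 and p(15) = -1060 have opposite signs, so a root lies in (14, 15); Newton's method refines it to λ ≈ 14.0458. p(90) = -4360 and p(91) = 2512 have opposite signs, so a root lies in (90, 91); Newton's method refines it to λ ≈ 90.64. Check (Vieta): the three roots sum to 105, matching tr M = 105.
So the eigenvalues of A^T A are ≈ 0.3142, 14.0458, 90.64 (all ≥ 0, as they must be for A^T A). The largest is λ_max ≈ 90.64, hence ||A||_2 = sqrt(λ_max) ≈ 9.5205.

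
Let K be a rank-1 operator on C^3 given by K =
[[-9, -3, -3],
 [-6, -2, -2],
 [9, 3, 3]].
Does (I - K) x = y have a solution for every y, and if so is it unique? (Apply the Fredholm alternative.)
(I - K) is invertible (det(I - K) = 9 ≠ 0), so for every y in C^3 the equation (I - K) x = y has a unique solution.

K has rank 1, so it is an outer product K = u v^T: every row of K is a multiple of one row vector. Reading off the entries, u = (3, 2, -3) and v = (-3, -1, -1) (row i of K equals u_i·v^T). A rank-one matrix u v^T satisfies K u = u (v·u) and kills the (2)-dimensional subspace v^⊥, so its characteristic polynomial is lambda^2 (lambda - v·u) with v·u = tr K = -8. Hence the eigenvalues of I - K are 1 (multiplicity 2) and 1 - (-8) = 9, so det(I - K) = 9. (Direct check: I - K =
[[10, 3, 3],
 [6, 3, 2],
 [-9, -3, -2]]
has determinant 9.) The finite-dimensional Fredholm alternative says: either (I - K) is invertible, or ker(I - K) ≠ {0} and then range(I - K) = ker((I - K)^*)^⊥, with dim ker(I - K) = dim ker((I - K)^*). Since det(I - K) ≠ 0, 1 is not an eigenvalue of K and ker(I - K) = {0}, so we are in the first case: for every y there is a unique x = (I - K)^(-1) y. Explicitly, by the Sherman–Morrison formula, (I - u v^T)^(-1) = I + u v^T/(1 - v·u), i.e. (I - K)^(-1) = I + K/(9).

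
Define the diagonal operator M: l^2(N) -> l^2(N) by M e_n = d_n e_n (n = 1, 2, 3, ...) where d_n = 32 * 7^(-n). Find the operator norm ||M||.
||M|| = 32/7 (attained at n = 1)

For M diagonal, ||M|| = sup_n |d_n|. The sequence d_n = 32 * 7^(-n) is positive and strictly decreasing (ratio 7^(-1) < 1), so the supremum is d_1 = 32/7. Hence ||M|| = 32/7.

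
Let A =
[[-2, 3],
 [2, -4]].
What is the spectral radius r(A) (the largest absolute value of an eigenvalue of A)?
r(A) = (6 + sqrt(28))/2 ≈ 5.6458

The eigenvalues of A are the roots of its characteristic polynomial. With M = A (coefficients from the trace and determinant):
  p(λ) = det(λ I - M) = λ^2 + 6λ + 2.
For λ^2 + 6λ + 2 the discriminant is 28. It is nonnegative but not a perfect square, so the roots are real and irrational: λ = (-6 ± sqrt(28))/2 ≈ -0.3542, -5.6458.
Thus the eigenvalues (to 4 decimals) are -0.3542 (modulus 0.3542); -5.6458 (modulus 5.6458). The spectral radius is the largest modulus: r(A) = (6 + sqrt(28))/2 ≈ 5.6458. (Cross-check: r(A) ≤ ||A||_2 ≈ 5.734; equality holds whenever A is normal, though it can also hold for some non-normal A.)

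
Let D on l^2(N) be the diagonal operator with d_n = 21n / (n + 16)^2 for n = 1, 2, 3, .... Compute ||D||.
||D|| = 21/64 (attained at n = 16)

For D diagonal, ||D|| = sup_n |d_n|. Treat f(x) = 21x / (x + 16)^2 for real x > 0. By the quotient rule, f'(x) = 21(16 - x)/(x + 16)^3, which is positive for x < 16 and negative for x > 16. So f has a unique maximum at x = 16, and since 16 is a positive integer, the supremum over n ≥ 1 is attained at n = 16: d_16 = 21·16/(16 + 16)^2 = 21·16/1024 = 21/64. Hence ||D|| = 21/64.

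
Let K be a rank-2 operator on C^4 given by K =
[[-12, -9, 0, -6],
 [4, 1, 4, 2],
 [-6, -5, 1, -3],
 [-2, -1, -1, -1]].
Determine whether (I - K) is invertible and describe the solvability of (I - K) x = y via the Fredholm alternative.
(I - K) is invertible (det(I - K) = 42 ≠ 0), so for every y in C^4 the equation (I - K) x = y has a unique solution.

K has rank 2 and factors as K = U V^T = u1 v1^T + u2 v2^T with u1 = (3, -3, 1, 1), v1 = (-2, -1, -1, -1), u2 = (3, 1, 2, 0), v2 = (-2, -2, 1, -1) (multiplying out reproduces the displayed K). The nonzero eigenvalues of U V^T coincide with those of the 2 x 2 matrix G = V^T U = [[v1·u1, v1·u2], [v2·u1, v2·u2]] = [[-5, -9], [0, -6]], and by the Sylvester determinant identity det(I_4 - U V^T) = det(I_2 - V^T U) = det([[6, 9], [0, 7]]) = (6)(7) - (9)(0) = 42. (Direct check: I - K =
[[13, 9, 0, 6],
 [-4, 0, -4, -2],
 [6, 5, 0, 3],
 [2, 1, 1, 2]]
has determinant 42.) The finite-dimensional Fredholm alternative says: either (I - K) is invertible, or ker(I - K) ≠ {0} and then range(I - K) = ker((I - K)^*)^⊥, with dim ker(I - K) = dim ker((I - K)^*). Since det(I - K) ≠ 0, 1 is not an eigenvalue of K and ker(I - K) = {0}, so we are in the first case: for every y there is a unique x = (I - K)^(-1) y. (Explicitly, by the Woodbury identity, (I - U V^T)^(-1) = I + U (I_2 - G)^(-1) V^T.)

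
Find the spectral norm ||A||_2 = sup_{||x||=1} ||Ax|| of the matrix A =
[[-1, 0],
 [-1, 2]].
||A||_2 = sqrt((6 + sqrt(20))/2) ≈ 2.2882 (= sqrt(largest eigenvalue of A^T A))

||A||_2 = sigma_max(A) = sqrt(lambda_max(A^T A)). Form the symmetric matrix M = A^T A =
[[2, -2],
 [-2, 4]].
Its characteristic polynomial (trace, determinant of M give the coefficients) is
  p(λ) = det(λ I - M) = λ^2 - 6λ + 4.
For λ^2 - 6λ + 4 the discriminant is 20. It is nonnegative but not a perfect square, so the roots are real and irrational: λ = (6 ± sqrt(20))/2 ≈ 5.2361, 0.7639.
So the eigenvalues of A^T A are ≈ 0.7639, 5.2361 (all ≥ 0, as they must be for A^T A). The largest is λ_max = (6 + sqrt(20))/2 ≈ 5.2361, hence ||A||_2 = sqrt(λ_max) = sqrt((6 + sqrt(20))/2) ≈ 2.2882.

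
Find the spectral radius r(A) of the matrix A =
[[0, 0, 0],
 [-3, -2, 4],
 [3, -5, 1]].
r(A) = sqrt(18) ≈ 4.2426

The eigenvalues of A are the roots of its characteristic polynomial. With M = A (coefficients from the trace, the sum of principal 2x2 minors, and det A):
  p(λ) = det(λ I - M) = λ^3 + λ^2 + 18λ.
The constant term is 0, so λ = 0 is a root. Dividing out λ leaves p(λ) = λ(λ^2 + λ + 18). For λ^2 + λ + 18 the discriminant is -71. It is negative, so the roots are the complex-conjugate pair λ = -1/2 ± (sqrt(71)/2) i ≈ -0.5 ± 4.2131i. For a conjugate pair the product of the roots equals the constant term, so |λ|^2 = 18 and |λ| = sqrt(18) ≈ 4.2426.
Thus the eigenvalues (to 4 decimals) are -0.5 ± 4.2131i (modulus 4.2426); 0 (modulus 0). The spectral radius is the largest modulus: r(A) = sqrt(18) ≈ 4.2426. (Cross-check: r(A) ≤ ||A||_2 ≈ 6.1507; equality holds whenever A is normal, though it can also hold for some non-normal A.)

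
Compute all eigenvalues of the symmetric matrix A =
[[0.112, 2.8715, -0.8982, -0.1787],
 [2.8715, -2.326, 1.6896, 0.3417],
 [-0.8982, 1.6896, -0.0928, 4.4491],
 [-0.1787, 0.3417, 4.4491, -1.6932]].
sigma(A) ≈ {-6, -4, 2, 4}

A is real symmetric, so its spectrum consists of real eigenvalues. Expanding the characteristic polynomial of the displayed matrix gives
  det(λ I - A) = p(λ) = λ^4 + (4)λ^3 + (-28)λ^2 + (-64)λ + (191.994).
Solving p(λ) = 0 yields eigenvalues ≈ -6, -4, 2, 4. (A is shown rounded to 4 decimals, so these recover the underlying integer eigenvalues to within that precision.)
Verification: the trace of A = -4 equals the sum of eigenvalues -4, and det(A) ≈ 191.9940 matches the eigenvalue product 192.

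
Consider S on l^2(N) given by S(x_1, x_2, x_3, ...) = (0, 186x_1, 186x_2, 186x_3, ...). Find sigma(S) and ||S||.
sigma(S) = closed disk {z in C : |z| ≤ 186}; ||S|| = 186

Note S = 186·U where U is the unit right shift (U x)_k = x_{k-1} (with x_0 := 0); so ||S|| = 186||U|| and sigma(S) = 186·sigma(U). ||S x||^2 = sum_{k≥1} |186x_k|^2 = 34596||x||^2, so ||S|| = 186 and sigma(S) ⊂ {|z| ≤ 186}. For any |lambda| < 186, the equation (S - lambda I) x = 0 forces x_1 = 0, then 186x_k = lambda x_{k+1} ⇒ x = 0, so S has no eigenvalues. But (S - lambda I) is not surjective for |lambda| < 186: solving (S - lambda I) x = e_1 would require x_n proportional to (lambda/186)^(-n), which is not in l^2. So every |lambda| < 186 lies in the residual spectrum. The boundary |lambda| = 186 is in the approximate point spectrum (the spectrum is closed). Hence sigma(S) is the closed disk of radius 186.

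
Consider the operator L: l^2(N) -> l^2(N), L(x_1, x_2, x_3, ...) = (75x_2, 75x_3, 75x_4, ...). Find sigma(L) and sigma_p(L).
sigma(L) = closed disk {z in C : |z| ≤ 75}; sigma_p(L) = open disk {z in C : |z| < 75}

Note L = 75·V where V is the unit left shift (V x)_k = x_{k+1}; so sigma(L) = 75·sigma(V) and ||L|| = 75||V||. ||L x||^2 = 5625sum_{k≥2} |x_k|^2 ≤ 5625||x||^2, with equality on {x : x_1 = 0}, so ||L|| = 75. For any lambda with |lambda| < 75, set r = lambda/75 (|r| < 1); the vector x = (1, r, r^2, ...) is in l^2 and satisfies L x = 75(r, r^2, ...) = lambda x, so lambda is an eigenvalue. On the boundary |lambda| = 75 the geometric series diverges, so no l^2 eigenvector exists, but these lambda lie in the approximate point spectrum. Hence sigma(L) is the closed disk of radius 75 and sigma_p(L) is the open disk.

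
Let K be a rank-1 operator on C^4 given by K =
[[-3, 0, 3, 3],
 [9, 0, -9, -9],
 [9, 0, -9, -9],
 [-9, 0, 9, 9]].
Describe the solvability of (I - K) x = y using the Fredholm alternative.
(I - K) is invertible (det(I - K) = 4 ≠ 0), so for every y in C^4 the equation (I - K) x = y has a unique solution.

K has rank 1, so it is an outer product K = u v^T: every row of K is a multiple of one row vector. Reading off the entries, u = (1, -3, -3, 3) and v = (-3, 0, 3, 3) (row i of K equals u_i·v^T). A rank-one matrix u v^T satisfies K u = u (v·u) and kills the (3)-dimensional subspace v^⊥, so its characteristic polynomial is lambda^3 (lambda - v·u) with v·u = tr K = -3. Hence the eigenvalues of I - K are 1 (multiplicity 3) and 1 - (-3) = 4, so det(I - K) = 4. (Direct check: I - K =
[[4, 0, -3, -3],
 [-9, 1, 9, 9],
 [-9, 0, 10, 9],
 [9, 0, -9, -8]]
has determinant 4.) The finite-dimensional Fredholm alternative says: either (I - K) is invertible, or ker(I - K) ≠ {0} and then range(I - K) = ker((I - K)^*)^⊥, with dim ker(I - K) = dim ker((I - K)^*). Since det(I - K) ≠ 0, 1 is not an eigenvalue of K and ker(I - K) = {0}, so we are in the first case: for every y there is a unique x = (I - K)^(-1) y. Explicitly, by the Sherman–Morrison formula, (I - u v^T)^(-1) = I + u v^T/(1 - v·u), i.e. (I - K)^(-1) = I + K/(4).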